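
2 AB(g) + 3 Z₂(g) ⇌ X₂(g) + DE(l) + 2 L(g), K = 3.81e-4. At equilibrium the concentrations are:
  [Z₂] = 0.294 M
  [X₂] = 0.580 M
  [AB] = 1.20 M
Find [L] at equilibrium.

(DE is a pure liquid — omitted from K.)
At equilibrium, K = [X₂]·[L]² / ([AB]²·[Z₂]³) = 3.81e-4.
(0.580)·([L])² / ((1.20)²·(0.294)³) = 3.81e-4
[L]² = 2.40e-5 ⇒ [L] = 0.00490 M

[L] = 0.00490 M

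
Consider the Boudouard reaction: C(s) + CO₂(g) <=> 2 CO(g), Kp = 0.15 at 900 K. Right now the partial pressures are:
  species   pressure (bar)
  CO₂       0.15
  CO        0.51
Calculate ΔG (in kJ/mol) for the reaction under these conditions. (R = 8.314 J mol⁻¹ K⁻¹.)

(C is a pure solid — omitted from Qp.)
Qp = P(CO)² / P(CO₂) = (0.51)² / (0.15) = 1.73
ΔG = RT ln(Qp/Kp) = (8.314 J mol⁻¹ K⁻¹)(900 K) × ln(1.73/0.15)
   = (7.483 kJ/mol)(2.445) = 18.3 kJ/mol
ΔG > 0, so the forward reaction is non-spontaneous (proceeds in reverse).

ΔG = 18.3 kJ/mol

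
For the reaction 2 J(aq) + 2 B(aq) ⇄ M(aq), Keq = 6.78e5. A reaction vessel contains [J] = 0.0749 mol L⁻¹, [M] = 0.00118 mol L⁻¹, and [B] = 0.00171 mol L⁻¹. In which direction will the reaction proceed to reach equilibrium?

Q = [M] / ([J]²·[B]²) = (0.00118) / ((0.0749)²·(0.00171)²) = 71900
Q = 71900 < Keq = 6.78e5, so the forward reaction proceeds.

forward (toward products)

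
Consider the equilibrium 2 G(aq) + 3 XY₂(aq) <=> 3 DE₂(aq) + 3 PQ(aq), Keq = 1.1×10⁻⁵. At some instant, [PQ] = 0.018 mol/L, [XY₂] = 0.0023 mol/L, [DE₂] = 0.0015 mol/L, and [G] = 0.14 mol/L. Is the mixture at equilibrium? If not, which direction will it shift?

Q = [DE₂]³·[PQ]³ / ([G]²·[XY₂]³) = (0.0015)³·(0.018)³ / ((0.14)²·(0.0023)³) = 8.3×10⁻⁵
Q = 8.3×10⁻⁵ > Keq = 1.1×10⁻⁵: net reverse reaction.

no; Q > K, reaction proceeds in reverse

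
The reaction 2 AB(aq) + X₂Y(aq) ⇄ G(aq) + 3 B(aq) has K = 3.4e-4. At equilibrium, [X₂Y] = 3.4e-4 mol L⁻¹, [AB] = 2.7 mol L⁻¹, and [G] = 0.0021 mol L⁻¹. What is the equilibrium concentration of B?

At equilibrium, K = [G]·[B]³ / ([AB]²·[X₂Y]) = 3.4e-4.
(0.0021)·([B])³ / ((2.7)²·(3.4e-4)) = 3.4e-4
[B]³ = 4.01e-4 ⇒ [B] = 0.074 mol L⁻¹

[B] = 0.074 mol L⁻¹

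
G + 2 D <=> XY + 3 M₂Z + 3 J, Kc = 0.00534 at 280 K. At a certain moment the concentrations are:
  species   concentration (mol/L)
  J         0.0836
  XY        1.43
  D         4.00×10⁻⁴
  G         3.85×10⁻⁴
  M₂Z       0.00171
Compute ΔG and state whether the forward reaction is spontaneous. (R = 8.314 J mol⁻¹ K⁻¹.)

ΔG = 5.92 kJ/mol; the forward reaction is non-spontaneous

Qc = [XY]·[M₂Z]³·[J]³ / ([G]·[D]²) = (1.43)·(0.00171)³·(0.0836)³ / ((3.85×10⁻⁴)·(4.00×10⁻⁴)²) = 0.0678
ΔG = RT ln(Qc/Kc) = (8.314 J mol⁻¹ K⁻¹)(280 K) × ln(0.0678/0.00534)
   = (2.328 kJ/mol)(2.541) = 5.92 kJ/mol
ΔG > 0, so the forward reaction is non-spontaneous (proceeds in reverse).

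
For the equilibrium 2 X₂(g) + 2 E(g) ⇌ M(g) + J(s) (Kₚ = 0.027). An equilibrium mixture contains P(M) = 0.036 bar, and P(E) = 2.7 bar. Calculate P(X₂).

P(X₂) = 0.43 bar

(J is a pure solid — omitted from Kₚ.)
At equilibrium, Kₚ = P(M) / (P(X₂)²·P(E)²) = 0.027.
(0.036) / ((P(X₂))²·(2.7)²) = 0.027
P(X₂)² = 0.183 ⇒ P(X₂) = 0.43 bar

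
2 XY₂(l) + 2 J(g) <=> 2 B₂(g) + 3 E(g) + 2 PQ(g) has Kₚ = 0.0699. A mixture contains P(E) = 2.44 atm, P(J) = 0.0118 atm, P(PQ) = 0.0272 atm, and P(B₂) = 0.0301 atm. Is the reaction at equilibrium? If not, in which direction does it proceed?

at equilibrium

(XY₂ is a pure liquid — omitted from Qₚ.)
Qₚ = P(B₂)²·P(E)³·P(PQ)² / P(J)² = (0.0301)²·(2.44)³·(0.0272)² / (0.0118)² = 0.0699
Qₚ = 0.0699 = Kₚ, so the system is already at equilibrium.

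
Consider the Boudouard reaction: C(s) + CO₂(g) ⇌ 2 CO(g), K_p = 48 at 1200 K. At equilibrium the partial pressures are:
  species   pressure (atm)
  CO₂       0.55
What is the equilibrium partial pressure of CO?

(C is a pure solid — omitted from K_p.)
At equilibrium, K_p = P(CO)² / P(CO₂) = 48.
(P(CO))² / (0.55) = 48
P(CO)² = 26.4 ⇒ P(CO) = 5.1 atm

P(CO) = 5.1 atm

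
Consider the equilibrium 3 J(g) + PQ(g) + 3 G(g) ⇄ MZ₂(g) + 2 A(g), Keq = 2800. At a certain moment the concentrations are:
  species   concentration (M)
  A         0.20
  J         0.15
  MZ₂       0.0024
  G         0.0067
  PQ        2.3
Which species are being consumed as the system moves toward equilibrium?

MZ₂, A (products)

Q = [MZ₂]·[A]² / ([J]³·[PQ]·[G]³) = (0.0024)·(0.20)² / ((0.15)³·(2.3)·(0.0067)³) = 41000
Q = 41000 > Keq = 2800: net reverse reaction.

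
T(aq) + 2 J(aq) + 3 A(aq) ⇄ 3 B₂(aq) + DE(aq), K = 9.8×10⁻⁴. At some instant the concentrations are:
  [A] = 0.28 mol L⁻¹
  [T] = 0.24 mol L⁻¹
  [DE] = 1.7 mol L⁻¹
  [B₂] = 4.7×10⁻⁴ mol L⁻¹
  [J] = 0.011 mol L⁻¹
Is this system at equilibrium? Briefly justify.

Q = [B₂]³·[DE] / ([T]·[J]²·[A]³) = (4.7×10⁻⁴)³·(1.7) / ((0.24)·(0.011)²·(0.28)³) = 2.8×10⁻⁴
Q = 2.8×10⁻⁴ < K = 9.8×10⁻⁴: net forward reaction.

no; Q < K, reaction proceeds forward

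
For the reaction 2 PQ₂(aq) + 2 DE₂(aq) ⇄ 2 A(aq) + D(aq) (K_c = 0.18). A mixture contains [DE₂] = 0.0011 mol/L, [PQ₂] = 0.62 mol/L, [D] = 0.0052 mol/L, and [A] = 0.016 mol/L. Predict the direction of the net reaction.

Q_c = [A]²·[D] / ([PQ₂]²·[DE₂]²) = (0.016)²·(0.0052) / ((0.62)²·(0.0011)²) = 2.9
Q_c = 2.9 > K_c = 0.18, so the reverse reaction proceeds.

toward reactants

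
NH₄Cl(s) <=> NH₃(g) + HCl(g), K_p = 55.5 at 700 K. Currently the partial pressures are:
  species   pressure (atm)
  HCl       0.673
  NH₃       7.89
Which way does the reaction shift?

in the forward direction

(NH₄Cl is a pure solid — omitted from Q_p.)
Q_p = P(NH₃)·P(HCl) = (7.89)·(0.673) = 5.31
Q_p = 5.31 < K_p = 55.5, so the forward reaction proceeds.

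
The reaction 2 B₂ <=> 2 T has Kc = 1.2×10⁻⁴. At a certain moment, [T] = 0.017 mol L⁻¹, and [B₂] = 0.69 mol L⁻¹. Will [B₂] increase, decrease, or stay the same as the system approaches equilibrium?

Qc = [T]² / [B₂]² = (0.017)² / (0.69)² = 6.1×10⁻⁴
Qc = 6.1×10⁻⁴ > Kc = 1.2×10⁻⁴: net reverse reaction.
B₂ is a reactant, so it increases.

increase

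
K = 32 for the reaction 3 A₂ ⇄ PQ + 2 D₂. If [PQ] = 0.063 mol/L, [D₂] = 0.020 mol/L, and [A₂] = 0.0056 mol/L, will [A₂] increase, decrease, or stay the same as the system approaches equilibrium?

increase

Q = [PQ]·[D₂]² / [A₂]³ = (0.063)·(0.020)² / (0.0056)³ = 140
Q = 140 > K = 32: net reverse reaction.
A₂ is a reactant, so it increases.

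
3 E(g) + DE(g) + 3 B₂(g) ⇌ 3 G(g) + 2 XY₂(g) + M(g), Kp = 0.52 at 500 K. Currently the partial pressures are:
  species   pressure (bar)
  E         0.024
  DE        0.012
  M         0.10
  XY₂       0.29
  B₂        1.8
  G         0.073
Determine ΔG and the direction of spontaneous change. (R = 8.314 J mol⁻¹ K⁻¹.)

ΔG = 7.78 kJ/mol; the forward reaction is non-spontaneous

Qp = P(G)³·P(XY₂)²·P(M) / (P(E)³·P(DE)·P(B₂)³) = (0.073)³·(0.29)²·(0.10) / ((0.024)³·(0.012)·(1.8)³) = 3.38
ΔG = RT ln(Qp/Kp) = (8.314 J mol⁻¹ K⁻¹)(500 K) × ln(3.38/0.52)
   = (4.157 kJ/mol)(1.872) = 7.78 kJ/mol
ΔG > 0, so the forward reaction is non-spontaneous (proceeds in reverse).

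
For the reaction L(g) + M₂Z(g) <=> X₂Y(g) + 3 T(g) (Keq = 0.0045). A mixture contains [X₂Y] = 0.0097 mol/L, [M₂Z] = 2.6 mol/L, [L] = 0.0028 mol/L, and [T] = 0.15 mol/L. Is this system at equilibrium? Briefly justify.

yes, at equilibrium

Q = [X₂Y]·[T]³ / ([L]·[M₂Z]) = (0.0097)·(0.15)³ / ((0.0028)·(2.6)) = 0.0045
Q = 0.0045 = Keq; the system is at equilibrium.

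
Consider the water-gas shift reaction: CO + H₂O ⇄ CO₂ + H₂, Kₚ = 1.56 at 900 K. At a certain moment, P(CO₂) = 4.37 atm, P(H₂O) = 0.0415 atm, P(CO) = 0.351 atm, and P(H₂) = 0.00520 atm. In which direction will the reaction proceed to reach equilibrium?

Qₚ = P(CO₂)·P(H₂) / (P(CO)·P(H₂O)) = (4.37)·(0.00520) / ((0.351)·(0.0415)) = 1.56
Qₚ = 1.56 = Kₚ, so the system is already at equilibrium.

at equilibrium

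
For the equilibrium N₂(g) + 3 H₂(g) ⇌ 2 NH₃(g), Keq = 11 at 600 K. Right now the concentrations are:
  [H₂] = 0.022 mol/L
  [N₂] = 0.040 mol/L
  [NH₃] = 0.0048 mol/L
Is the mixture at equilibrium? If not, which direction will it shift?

Q = [NH₃]² / ([N₂]·[H₂]³) = (0.0048)² / ((0.040)·(0.022)³) = 54
Q = 54 > Keq = 11: net reverse reaction.

no; Q > K, reaction proceeds in reverse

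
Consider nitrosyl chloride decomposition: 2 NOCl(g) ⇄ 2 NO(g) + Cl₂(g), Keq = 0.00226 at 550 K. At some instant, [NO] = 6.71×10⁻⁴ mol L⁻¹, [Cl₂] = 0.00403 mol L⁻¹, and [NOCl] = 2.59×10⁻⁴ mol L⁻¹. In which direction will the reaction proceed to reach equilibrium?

Q = [NO]²·[Cl₂] / [NOCl]² = (6.71×10⁻⁴)²·(0.00403) / (2.59×10⁻⁴)² = 0.0270
Q = 0.0270 > Keq = 0.00226, so the reverse reaction proceeds.

reverse (toward reactants)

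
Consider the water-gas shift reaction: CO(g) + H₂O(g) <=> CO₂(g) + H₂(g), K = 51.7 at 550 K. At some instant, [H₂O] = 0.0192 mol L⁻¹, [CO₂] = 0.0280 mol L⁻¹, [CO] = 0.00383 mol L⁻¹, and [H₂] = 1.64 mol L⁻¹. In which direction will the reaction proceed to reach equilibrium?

reverse (toward reactants)

Q = [CO₂]·[H₂] / ([CO]·[H₂O]) = (0.0280)·(1.64) / ((0.00383)·(0.0192)) = 624
Q = 624 > K = 51.7, so the reverse reaction proceeds.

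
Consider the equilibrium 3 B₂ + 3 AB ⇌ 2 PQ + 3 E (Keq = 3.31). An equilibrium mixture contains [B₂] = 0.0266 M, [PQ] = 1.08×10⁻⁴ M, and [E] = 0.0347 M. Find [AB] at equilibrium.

[AB] = 0.00199 M

At equilibrium, Keq = [PQ]²·[E]³ / ([B₂]³·[AB]³) = 3.31.
(1.08×10⁻⁴)²·(0.0347)³ / ((0.0266)³·([AB])³) = 3.31
[AB]³ = 7.82×10⁻⁹ ⇒ [AB] = 0.00199 M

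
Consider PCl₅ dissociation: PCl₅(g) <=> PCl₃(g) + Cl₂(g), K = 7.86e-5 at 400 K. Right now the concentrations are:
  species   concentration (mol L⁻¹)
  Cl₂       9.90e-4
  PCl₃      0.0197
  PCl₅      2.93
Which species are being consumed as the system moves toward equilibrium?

Q = [PCl₃]·[Cl₂] / [PCl₅] = (0.0197)·(9.90e-4) / (2.93) = 6.66e-6
Q = 6.66e-6 < K = 7.86e-5: net forward reaction.

PCl₅ (reactants)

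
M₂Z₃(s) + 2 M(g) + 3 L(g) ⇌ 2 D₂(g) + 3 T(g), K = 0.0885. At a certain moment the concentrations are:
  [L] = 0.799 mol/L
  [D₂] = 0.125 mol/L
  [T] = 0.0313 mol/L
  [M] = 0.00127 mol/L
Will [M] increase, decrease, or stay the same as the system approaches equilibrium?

increase

(M₂Z₃ is a pure solid — omitted from Q.)
Q = [D₂]²·[T]³ / ([M]²·[L]³) = (0.125)²·(0.0313)³ / ((0.00127)²·(0.799)³) = 0.582
Q = 0.582 > K = 0.0885: net reverse reaction.
M is a reactant, so it increases.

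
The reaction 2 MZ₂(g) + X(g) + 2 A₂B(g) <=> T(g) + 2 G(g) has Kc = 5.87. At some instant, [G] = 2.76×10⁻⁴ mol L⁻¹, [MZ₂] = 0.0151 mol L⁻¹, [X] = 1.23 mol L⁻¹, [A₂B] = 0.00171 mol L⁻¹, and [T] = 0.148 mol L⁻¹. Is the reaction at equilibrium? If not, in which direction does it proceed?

to the left

Qc = [T]·[G]² / ([MZ₂]²·[X]·[A₂B]²) = (0.148)·(2.76×10⁻⁴)² / ((0.0151)²·(1.23)·(0.00171)²) = 13.7
Qc = 13.7 > Kc = 5.87, so the reverse reaction proceeds.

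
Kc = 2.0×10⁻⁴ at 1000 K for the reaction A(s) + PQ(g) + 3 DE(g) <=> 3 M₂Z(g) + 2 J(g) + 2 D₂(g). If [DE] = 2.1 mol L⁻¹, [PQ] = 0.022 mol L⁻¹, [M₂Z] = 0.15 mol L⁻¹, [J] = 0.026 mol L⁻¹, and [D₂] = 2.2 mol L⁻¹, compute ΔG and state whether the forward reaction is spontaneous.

(A is a pure solid — omitted from Qc.)
Qc = [M₂Z]³·[J]²·[D₂]² / ([PQ]·[DE]³) = (0.15)³·(0.026)²·(2.2)² / ((0.022)·(2.1)³) = 5.42×10⁻⁵
ΔG = RT ln(Qc/Kc) = (8.314 J mol⁻¹ K⁻¹)(1000 K) × ln(5.42×10⁻⁵/2.0×10⁻⁴)
   = (8.314 kJ/mol)(-1.306) = -10.9 kJ/mol
ΔG < 0, so the forward reaction is spontaneous (proceeds forward).

ΔG = -10.9 kJ/mol; the forward reaction is spontaneous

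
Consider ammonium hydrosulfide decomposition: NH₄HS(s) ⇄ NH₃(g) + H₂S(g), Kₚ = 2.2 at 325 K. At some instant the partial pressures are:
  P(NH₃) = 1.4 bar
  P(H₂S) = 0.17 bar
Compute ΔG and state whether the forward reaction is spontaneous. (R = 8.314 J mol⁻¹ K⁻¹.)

(NH₄HS is a pure solid — omitted from Qₚ.)
Qₚ = P(NH₃)·P(H₂S) = (1.4)·(0.17) = 0.238
ΔG = RT ln(Qₚ/Kₚ) = (8.314 J mol⁻¹ K⁻¹)(325 K) × ln(0.238/2.2)
   = (2.702 kJ/mol)(-2.224) = -6.01 kJ/mol
ΔG < 0, so the forward reaction is spontaneous (proceeds forward).

ΔG = -6.01 kJ/mol; the forward reaction is spontaneous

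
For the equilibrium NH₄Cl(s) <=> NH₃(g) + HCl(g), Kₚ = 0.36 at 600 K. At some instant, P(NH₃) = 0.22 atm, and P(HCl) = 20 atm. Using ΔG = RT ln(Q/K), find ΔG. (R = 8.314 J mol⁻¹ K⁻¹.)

ΔG = 12.5 kJ/mol

(NH₄Cl is a pure solid — omitted from Qₚ.)
Qₚ = P(NH₃)·P(HCl) = (0.22)·(20) = 4.40
ΔG = RT ln(Qₚ/Kₚ) = (8.314 J mol⁻¹ K⁻¹)(600 K) × ln(4.40/0.36)
   = (4.988 kJ/mol)(2.503) = 12.5 kJ/mol
ΔG > 0, so the forward reaction is non-spontaneous (proceeds in reverse).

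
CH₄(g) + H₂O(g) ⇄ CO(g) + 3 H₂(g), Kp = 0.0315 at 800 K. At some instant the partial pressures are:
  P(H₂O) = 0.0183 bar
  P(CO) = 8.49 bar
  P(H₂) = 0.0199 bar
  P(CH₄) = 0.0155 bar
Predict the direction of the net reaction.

to the left

Qp = P(CO)·P(H₂)³ / (P(CH₄)·P(H₂O)) = (8.49)·(0.0199)³ / ((0.0155)·(0.0183)) = 0.236
Qp = 0.236 > Kp = 0.0315, so the reverse reaction proceeds.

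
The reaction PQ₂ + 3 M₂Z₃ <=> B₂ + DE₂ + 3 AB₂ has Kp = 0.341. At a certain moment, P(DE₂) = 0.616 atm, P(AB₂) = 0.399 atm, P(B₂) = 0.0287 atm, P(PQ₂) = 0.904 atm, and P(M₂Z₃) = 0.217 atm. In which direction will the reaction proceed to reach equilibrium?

Qp = P(B₂)·P(DE₂)·P(AB₂)³ / (P(PQ₂)·P(M₂Z₃)³) = (0.0287)·(0.616)·(0.399)³ / ((0.904)·(0.217)³) = 0.122
Qp = 0.122 < Kp = 0.341, so the forward reaction proceeds.

forward (toward products)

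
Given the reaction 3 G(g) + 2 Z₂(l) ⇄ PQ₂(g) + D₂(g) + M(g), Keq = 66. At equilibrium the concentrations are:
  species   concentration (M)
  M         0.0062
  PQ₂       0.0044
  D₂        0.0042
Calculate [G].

[G] = 0.0012 M

(Z₂ is a pure liquid — omitted from Keq.)
At equilibrium, Keq = [PQ₂]·[D₂]·[M] / [G]³ = 66.
(0.0044)·(0.0042)·(0.0062) / ([G])³ = 66
[G]³ = 1.74×10⁻⁹ ⇒ [G] = 0.0012 M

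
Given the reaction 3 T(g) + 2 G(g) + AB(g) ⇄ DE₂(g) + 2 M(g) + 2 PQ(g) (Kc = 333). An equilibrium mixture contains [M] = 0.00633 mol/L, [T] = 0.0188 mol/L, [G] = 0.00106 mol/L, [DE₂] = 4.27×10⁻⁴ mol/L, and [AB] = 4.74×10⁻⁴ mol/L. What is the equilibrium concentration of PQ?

[PQ] = 0.00830 mol/L

At equilibrium, Kc = [DE₂]·[M]²·[PQ]² / ([T]³·[G]²·[AB]) = 333.
(4.27×10⁻⁴)·(0.00633)²·([PQ])² / ((0.0188)³·(0.00106)²·(4.74×10⁻⁴)) = 333
[PQ]² = 6.89×10⁻⁵ ⇒ [PQ] = 0.00830 mol/L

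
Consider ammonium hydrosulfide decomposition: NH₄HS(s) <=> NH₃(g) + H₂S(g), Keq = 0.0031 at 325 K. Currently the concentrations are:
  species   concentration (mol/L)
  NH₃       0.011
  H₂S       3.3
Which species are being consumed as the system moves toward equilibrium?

NH₃, H₂S (products)

(NH₄HS is a pure solid — omitted from Q.)
Q = [NH₃]·[H₂S] = (0.011)·(3.3) = 0.036
Q = 0.036 > Keq = 0.0031: net reverse reaction.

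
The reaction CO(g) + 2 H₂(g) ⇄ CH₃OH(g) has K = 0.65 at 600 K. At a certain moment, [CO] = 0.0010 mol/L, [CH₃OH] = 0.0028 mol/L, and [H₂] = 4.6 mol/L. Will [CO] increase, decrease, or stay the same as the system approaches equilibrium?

Q = [CH₃OH] / ([CO]·[H₂]²) = (0.0028) / ((0.0010)·(4.6)²) = 0.13
Q = 0.13 < K = 0.65: net forward reaction.
CO is a reactant, so it decreases.

decrease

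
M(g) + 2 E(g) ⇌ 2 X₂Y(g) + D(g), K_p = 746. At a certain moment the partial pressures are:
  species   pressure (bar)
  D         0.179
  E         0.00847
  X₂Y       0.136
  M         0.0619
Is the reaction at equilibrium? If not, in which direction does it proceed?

Q_p = P(X₂Y)²·P(D) / (P(M)·P(E)²) = (0.136)²·(0.179) / ((0.0619)·(0.00847)²) = 746
Q_p = 746 = K_p, so the system is already at equilibrium.

neither direction; the system is at equilibrium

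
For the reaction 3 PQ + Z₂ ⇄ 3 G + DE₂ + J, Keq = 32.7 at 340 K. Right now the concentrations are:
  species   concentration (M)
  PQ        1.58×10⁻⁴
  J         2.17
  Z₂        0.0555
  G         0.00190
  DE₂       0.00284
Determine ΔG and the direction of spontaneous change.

Q = [G]³·[DE₂]·[J] / ([PQ]³·[Z₂]) = (0.00190)³·(0.00284)·(2.17) / ((1.58×10⁻⁴)³·(0.0555)) = 193
ΔG = RT ln(Q/Keq) = (8.314 J mol⁻¹ K⁻¹)(340 K) × ln(193/32.7)
   = (2.827 kJ/mol)(1.775) = 5.02 kJ/mol
ΔG > 0, so the forward reaction is non-spontaneous (proceeds in reverse).

ΔG = 5.02 kJ/mol; the forward reaction is non-spontaneous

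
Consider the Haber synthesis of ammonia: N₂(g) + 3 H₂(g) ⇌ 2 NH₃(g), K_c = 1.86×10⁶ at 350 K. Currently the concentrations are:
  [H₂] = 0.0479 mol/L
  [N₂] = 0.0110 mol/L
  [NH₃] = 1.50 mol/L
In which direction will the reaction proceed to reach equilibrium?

no net change (already at equilibrium)

Q_c = [NH₃]² / ([N₂]·[H₂]³) = (1.50)² / ((0.0110)·(0.0479)³) = 1.86×10⁶
Q_c = 1.86×10⁶ = K_c, so the system is already at equilibrium.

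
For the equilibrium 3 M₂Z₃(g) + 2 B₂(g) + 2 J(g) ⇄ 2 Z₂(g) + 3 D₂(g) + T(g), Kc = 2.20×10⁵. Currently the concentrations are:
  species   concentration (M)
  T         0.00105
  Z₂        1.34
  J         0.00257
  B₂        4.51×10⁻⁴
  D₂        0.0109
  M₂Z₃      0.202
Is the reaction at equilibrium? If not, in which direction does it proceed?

Qc = [Z₂]²·[D₂]³·[T] / ([M₂Z₃]³·[B₂]²·[J]²) = (1.34)²·(0.0109)³·(0.00105) / ((0.202)³·(4.51×10⁻⁴)²·(0.00257)²) = 2.20×10⁵
Qc = 2.20×10⁵ = Kc, so the system is already at equilibrium.

no net change (already at equilibrium)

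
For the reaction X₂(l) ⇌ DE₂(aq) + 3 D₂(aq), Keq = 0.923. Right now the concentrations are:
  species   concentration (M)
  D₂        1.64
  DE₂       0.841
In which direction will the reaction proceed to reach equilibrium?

toward reactants

(X₂ is a pure liquid — omitted from Q.)
Q = [DE₂]·[D₂]³ = (0.841)·(1.64)³ = 3.71
Q = 3.71 > Keq = 0.923, so the reverse reaction proceeds.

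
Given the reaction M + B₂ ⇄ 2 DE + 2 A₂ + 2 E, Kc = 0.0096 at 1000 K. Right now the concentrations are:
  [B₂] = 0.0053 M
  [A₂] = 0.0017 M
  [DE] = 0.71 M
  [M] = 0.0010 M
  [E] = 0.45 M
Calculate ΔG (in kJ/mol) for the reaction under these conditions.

Qc = [DE]²·[A₂]²·[E]² / ([M]·[B₂]) = (0.71)²·(0.0017)²·(0.45)² / ((0.0010)·(0.0053)) = 0.0557
ΔG = RT ln(Qc/Kc) = (8.314 J mol⁻¹ K⁻¹)(1000 K) × ln(0.0557/0.0096)
   = (8.314 kJ/mol)(1.758) = 14.6 kJ/mol
ΔG > 0, so the forward reaction is non-spontaneous (proceeds in reverse).

ΔG = 14.6 kJ/mol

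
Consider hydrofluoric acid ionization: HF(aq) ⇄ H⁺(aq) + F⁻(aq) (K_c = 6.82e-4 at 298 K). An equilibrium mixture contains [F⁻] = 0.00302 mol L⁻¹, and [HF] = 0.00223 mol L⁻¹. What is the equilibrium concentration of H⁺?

At equilibrium, K_c = [H⁺]·[F⁻] / [HF] = 6.82e-4.
([H⁺])·(0.00302) / (0.00223) = 6.82e-4
[H⁺] = 5.04e-4 mol L⁻¹

[H⁺] = 5.04e-4 mol L⁻¹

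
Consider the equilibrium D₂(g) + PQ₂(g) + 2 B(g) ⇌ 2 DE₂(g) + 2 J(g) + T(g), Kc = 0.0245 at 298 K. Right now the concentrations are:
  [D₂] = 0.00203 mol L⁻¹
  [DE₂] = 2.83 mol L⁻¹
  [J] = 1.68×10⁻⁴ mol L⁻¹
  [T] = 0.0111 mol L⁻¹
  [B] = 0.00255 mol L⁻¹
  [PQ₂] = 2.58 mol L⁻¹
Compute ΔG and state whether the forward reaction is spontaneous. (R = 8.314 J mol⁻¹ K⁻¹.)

Qc = [DE₂]²·[J]²·[T] / ([D₂]·[PQ₂]·[B]²) = (2.83)²·(1.68×10⁻⁴)²·(0.0111) / ((0.00203)·(2.58)·(0.00255)²) = 0.0737
ΔG = RT ln(Qc/Kc) = (8.314 J mol⁻¹ K⁻¹)(298 K) × ln(0.0737/0.0245)
   = (2.478 kJ/mol)(1.101) = 2.73 kJ/mol
ΔG > 0, so the forward reaction is non-spontaneous (proceeds in reverse).

ΔG = 2.73 kJ/mol; the forward reaction is non-spontaneous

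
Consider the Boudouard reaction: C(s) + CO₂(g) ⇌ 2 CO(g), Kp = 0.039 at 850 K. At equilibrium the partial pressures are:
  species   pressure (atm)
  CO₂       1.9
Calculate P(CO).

(C is a pure solid — omitted from Kp.)
At equilibrium, Kp = P(CO)² / P(CO₂) = 0.039.
(P(CO))² / (1.9) = 0.039
P(CO)² = 0.0741 ⇒ P(CO) = 0.27 atm

P(CO) = 0.27 atm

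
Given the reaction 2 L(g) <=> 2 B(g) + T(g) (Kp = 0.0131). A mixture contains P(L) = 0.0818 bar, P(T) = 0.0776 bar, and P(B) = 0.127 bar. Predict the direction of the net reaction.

Qp = P(B)²·P(T) / P(L)² = (0.127)²·(0.0776) / (0.0818)² = 0.187
Qp = 0.187 > Kp = 0.0131, so the reverse reaction proceeds.

reverse (toward reactants)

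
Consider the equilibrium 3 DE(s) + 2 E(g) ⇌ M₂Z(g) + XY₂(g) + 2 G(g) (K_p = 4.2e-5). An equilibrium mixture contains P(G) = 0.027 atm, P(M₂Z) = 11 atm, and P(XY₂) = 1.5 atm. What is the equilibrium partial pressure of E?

P(E) = 17 atm

(DE is a pure solid — omitted from K_p.)
At equilibrium, K_p = P(M₂Z)·P(XY₂)·P(G)² / P(E)² = 4.2e-5.
(11)·(1.5)·(0.027)² / (P(E))² = 4.2e-5
P(E)² = 286 ⇒ P(E) = 17 atm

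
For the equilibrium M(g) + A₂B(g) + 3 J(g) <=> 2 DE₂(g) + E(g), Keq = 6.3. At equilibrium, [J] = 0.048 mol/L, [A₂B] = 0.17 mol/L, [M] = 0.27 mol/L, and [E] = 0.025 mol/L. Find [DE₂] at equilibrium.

[DE₂] = 0.036 mol/L

At equilibrium, Keq = [DE₂]²·[E] / ([M]·[A₂B]·[J]³) = 6.3.
([DE₂])²·(0.025) / ((0.27)·(0.17)·(0.048)³) = 6.3
[DE₂]² = 0.00128 ⇒ [DE₂] = 0.036 mol/L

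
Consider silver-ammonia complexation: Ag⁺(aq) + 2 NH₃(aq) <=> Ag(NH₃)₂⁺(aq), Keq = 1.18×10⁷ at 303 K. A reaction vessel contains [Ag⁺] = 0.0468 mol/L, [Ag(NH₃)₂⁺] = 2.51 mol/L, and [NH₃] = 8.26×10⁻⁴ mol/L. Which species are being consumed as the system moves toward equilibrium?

Ag(NH₃)₂⁺ (products)

Q = [Ag(NH₃)₂⁺] / ([Ag⁺]·[NH₃]²) = (2.51) / ((0.0468)·(8.26×10⁻⁴)²) = 7.86×10⁷
Q = 7.86×10⁷ > Keq = 1.18×10⁷: net reverse reaction.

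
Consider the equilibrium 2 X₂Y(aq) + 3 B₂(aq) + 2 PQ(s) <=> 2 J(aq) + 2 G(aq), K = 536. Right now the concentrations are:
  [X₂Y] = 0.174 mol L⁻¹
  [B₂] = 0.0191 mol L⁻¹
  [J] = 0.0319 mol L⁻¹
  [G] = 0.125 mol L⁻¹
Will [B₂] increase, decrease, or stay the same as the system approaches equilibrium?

decrease

(PQ is a pure solid — omitted from Q.)
Q = [J]²·[G]² / ([X₂Y]²·[B₂]³) = (0.0319)²·(0.125)² / ((0.174)²·(0.0191)³) = 75.4
Q = 75.4 < K = 536: net forward reaction.
B₂ is a reactant, so it decreases.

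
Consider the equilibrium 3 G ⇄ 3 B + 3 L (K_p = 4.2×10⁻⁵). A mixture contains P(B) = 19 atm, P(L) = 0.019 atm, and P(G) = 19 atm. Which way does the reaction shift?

toward products

Q_p = P(B)³·P(L)³ / P(G)³ = (19)³·(0.019)³ / (19)³ = 6.9×10⁻⁶
Q_p = 6.9×10⁻⁶ < K_p = 4.2×10⁻⁵, so the forward reaction proceeds.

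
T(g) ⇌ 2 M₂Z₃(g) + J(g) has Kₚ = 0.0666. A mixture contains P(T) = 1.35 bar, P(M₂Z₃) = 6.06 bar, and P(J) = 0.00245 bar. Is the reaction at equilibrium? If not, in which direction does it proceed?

neither direction; the system is at equilibrium

Qₚ = P(M₂Z₃)²·P(J) / P(T) = (6.06)²·(0.00245) / (1.35) = 0.0666
Qₚ = 0.0666 = Kₚ, so the system is already at equilibrium.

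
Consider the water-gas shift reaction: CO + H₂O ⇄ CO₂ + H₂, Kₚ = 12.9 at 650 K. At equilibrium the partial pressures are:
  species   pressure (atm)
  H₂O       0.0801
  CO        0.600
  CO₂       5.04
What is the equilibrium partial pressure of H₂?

At equilibrium, Kₚ = P(CO₂)·P(H₂) / (P(CO)·P(H₂O)) = 12.9.
(5.04)·(P(H₂)) / ((0.600)·(0.0801)) = 12.9
P(H₂) = 0.123 atm

P(H₂) = 0.123 atm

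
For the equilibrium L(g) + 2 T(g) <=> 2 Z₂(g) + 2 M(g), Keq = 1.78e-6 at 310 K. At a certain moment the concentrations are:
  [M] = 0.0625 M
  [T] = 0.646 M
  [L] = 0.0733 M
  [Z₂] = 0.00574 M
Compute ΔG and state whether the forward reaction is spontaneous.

ΔG = 2.22 kJ/mol; the forward reaction is non-spontaneous

Q = [Z₂]²·[M]² / ([L]·[T]²) = (0.00574)²·(0.0625)² / ((0.0733)·(0.646)²) = 4.21e-6
ΔG = RT ln(Q/Keq) = (8.314 J mol⁻¹ K⁻¹)(310 K) × ln(4.21e-6/1.78e-6)
   = (2.577 kJ/mol)(0.8608) = 2.22 kJ/mol
ΔG > 0, so the forward reaction is non-spontaneous (proceeds in reverse).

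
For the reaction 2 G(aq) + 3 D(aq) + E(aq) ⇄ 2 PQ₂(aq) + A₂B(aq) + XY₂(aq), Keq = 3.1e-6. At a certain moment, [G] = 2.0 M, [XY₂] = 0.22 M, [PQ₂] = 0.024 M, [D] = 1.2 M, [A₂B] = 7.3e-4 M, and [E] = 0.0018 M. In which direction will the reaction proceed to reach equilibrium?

Q = [PQ₂]²·[A₂B]·[XY₂] / ([G]²·[D]³·[E]) = (0.024)²·(7.3e-4)·(0.22) / ((2.0)²·(1.2)³·(0.0018)) = 7.4e-6
Q = 7.4e-6 > Keq = 3.1e-6, so the reverse reaction proceeds.

toward reactants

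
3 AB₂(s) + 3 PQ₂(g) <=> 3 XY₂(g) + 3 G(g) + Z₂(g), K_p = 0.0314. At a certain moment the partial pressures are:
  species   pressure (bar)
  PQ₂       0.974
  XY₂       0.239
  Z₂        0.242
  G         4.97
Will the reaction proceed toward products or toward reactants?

(AB₂ is a pure solid — omitted from Q_p.)
Q_p = P(XY₂)³·P(G)³·P(Z₂) / P(PQ₂)³ = (0.239)³·(4.97)³·(0.242) / (0.974)³ = 0.439
Q_p = 0.439 > K_p = 0.0314, so the reverse reaction proceeds.

to the left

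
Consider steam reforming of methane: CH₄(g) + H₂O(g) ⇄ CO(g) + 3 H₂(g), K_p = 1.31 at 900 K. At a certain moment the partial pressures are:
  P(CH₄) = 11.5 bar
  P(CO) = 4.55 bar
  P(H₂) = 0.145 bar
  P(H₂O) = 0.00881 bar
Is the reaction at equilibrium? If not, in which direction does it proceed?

in the forward direction

Q_p = P(CO)·P(H₂)³ / (P(CH₄)·P(H₂O)) = (4.55)·(0.145)³ / ((11.5)·(0.00881)) = 0.137
Q_p = 0.137 < K_p = 1.31, so the forward reaction proceeds.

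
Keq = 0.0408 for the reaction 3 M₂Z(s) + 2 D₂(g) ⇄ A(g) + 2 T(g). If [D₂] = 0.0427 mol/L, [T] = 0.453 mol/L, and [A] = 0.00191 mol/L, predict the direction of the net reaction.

toward reactants

(M₂Z is a pure solid — omitted from Q.)
Q = [A]·[T]² / [D₂]² = (0.00191)·(0.453)² / (0.0427)² = 0.215
Q = 0.215 > Keq = 0.0408, so the reverse reaction proceeds.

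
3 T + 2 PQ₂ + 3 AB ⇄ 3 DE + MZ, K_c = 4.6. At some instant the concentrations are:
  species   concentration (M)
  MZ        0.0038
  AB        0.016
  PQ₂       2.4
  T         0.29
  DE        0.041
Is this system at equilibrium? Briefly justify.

Q_c = [DE]³·[MZ] / ([T]³·[PQ₂]²·[AB]³) = (0.041)³·(0.0038) / ((0.29)³·(2.4)²·(0.016)³) = 0.46
Q_c = 0.46 < K_c = 4.6: net forward reaction.

no; Q < K, reaction proceeds forward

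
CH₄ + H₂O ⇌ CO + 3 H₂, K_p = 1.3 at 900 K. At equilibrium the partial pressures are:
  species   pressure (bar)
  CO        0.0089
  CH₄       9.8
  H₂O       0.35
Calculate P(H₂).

At equilibrium, K_p = P(CO)·P(H₂)³ / (P(CH₄)·P(H₂O)) = 1.3.
(0.0089)·(P(H₂))³ / ((9.8)·(0.35)) = 1.3
P(H₂)³ = 501 ⇒ P(H₂) = 7.9 bar

P(H₂) = 7.9 bar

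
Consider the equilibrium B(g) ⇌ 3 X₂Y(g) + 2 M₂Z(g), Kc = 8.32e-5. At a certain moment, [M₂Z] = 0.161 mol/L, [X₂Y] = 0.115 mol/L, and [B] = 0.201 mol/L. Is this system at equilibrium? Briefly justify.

no; Q > K, reaction proceeds in reverse

Qc = [X₂Y]³·[M₂Z]² / [B] = (0.115)³·(0.161)² / (0.201) = 1.96e-4
Qc = 1.96e-4 > Kc = 8.32e-5: net reverse reaction.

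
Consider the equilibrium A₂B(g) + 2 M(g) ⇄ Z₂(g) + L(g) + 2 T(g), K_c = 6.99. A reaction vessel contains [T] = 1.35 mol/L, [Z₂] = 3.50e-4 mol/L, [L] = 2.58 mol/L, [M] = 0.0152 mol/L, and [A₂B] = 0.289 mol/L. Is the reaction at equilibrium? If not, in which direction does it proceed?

Q_c = [Z₂]·[L]·[T]² / ([A₂B]·[M]²) = (3.50e-4)·(2.58)·(1.35)² / ((0.289)·(0.0152)²) = 24.6
Q_c = 24.6 > K_c = 6.99, so the reverse reaction proceeds.

in the reverse direction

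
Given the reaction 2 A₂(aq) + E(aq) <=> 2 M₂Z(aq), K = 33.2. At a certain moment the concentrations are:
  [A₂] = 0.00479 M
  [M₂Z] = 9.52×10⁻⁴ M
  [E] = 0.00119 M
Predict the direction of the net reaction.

Q = [M₂Z]² / ([A₂]²·[E]) = (9.52×10⁻⁴)² / ((0.00479)²·(0.00119)) = 33.2
Q = 33.2 = K, so the system is already at equilibrium.

neither direction; the system is at equilibrium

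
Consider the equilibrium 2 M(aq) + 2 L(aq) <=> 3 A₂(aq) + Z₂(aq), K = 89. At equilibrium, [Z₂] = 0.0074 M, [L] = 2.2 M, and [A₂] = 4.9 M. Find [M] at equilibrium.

At equilibrium, K = [A₂]³·[Z₂] / ([M]²·[L]²) = 89.
(4.9)³·(0.0074) / (([M])²·(2.2)²) = 89
[M]² = 0.00202 ⇒ [M] = 0.045 M

[M] = 0.045 M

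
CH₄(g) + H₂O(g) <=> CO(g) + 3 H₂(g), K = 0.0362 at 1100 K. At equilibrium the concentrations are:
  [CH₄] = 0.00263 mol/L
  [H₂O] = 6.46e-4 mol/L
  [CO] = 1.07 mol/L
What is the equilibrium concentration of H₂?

At equilibrium, K = [CO]·[H₂]³ / ([CH₄]·[H₂O]) = 0.0362.
(1.07)·([H₂])³ / ((0.00263)·(6.46e-4)) = 0.0362
[H₂]³ = 5.75e-8 ⇒ [H₂] = 0.00386 mol/L

[H₂] = 0.00386 mol/L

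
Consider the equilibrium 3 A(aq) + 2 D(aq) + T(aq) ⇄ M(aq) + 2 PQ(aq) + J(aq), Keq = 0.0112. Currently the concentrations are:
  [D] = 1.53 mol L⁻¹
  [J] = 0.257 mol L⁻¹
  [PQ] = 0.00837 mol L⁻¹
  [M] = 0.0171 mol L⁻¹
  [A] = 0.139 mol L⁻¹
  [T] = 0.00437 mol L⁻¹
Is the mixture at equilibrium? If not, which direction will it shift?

yes, at equilibrium

Q = [M]·[PQ]²·[J] / ([A]³·[D]²·[T]) = (0.0171)·(0.00837)²·(0.257) / ((0.139)³·(1.53)²·(0.00437)) = 0.0112
Q = 0.0112 = Keq; the system is at equilibrium.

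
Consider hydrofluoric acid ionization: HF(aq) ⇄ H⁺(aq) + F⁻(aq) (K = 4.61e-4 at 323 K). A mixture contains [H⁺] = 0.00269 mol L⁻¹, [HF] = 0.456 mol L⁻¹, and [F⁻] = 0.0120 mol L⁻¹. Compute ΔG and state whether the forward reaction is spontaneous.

Q = [H⁺]·[F⁻] / [HF] = (0.00269)·(0.0120) / (0.456) = 7.08e-5
ΔG = RT ln(Q/K) = (8.314 J mol⁻¹ K⁻¹)(323 K) × ln(7.08e-5/4.61e-4)
   = (2.685 kJ/mol)(-1.874) = -5.03 kJ/mol
ΔG < 0, so the forward reaction is spontaneous (proceeds forward).

ΔG = -5.03 kJ/mol; the forward reaction is spontaneous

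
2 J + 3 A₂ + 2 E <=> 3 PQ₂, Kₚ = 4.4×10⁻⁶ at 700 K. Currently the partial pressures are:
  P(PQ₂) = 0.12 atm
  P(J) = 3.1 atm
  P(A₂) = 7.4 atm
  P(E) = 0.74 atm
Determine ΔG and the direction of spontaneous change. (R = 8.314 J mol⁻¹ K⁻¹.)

Qₚ = P(PQ₂)³ / (P(J)²·P(A₂)³·P(E)²) = (0.12)³ / ((3.1)²·(7.4)³·(0.74)²) = 8.10×10⁻⁷
ΔG = RT ln(Qₚ/Kₚ) = (8.314 J mol⁻¹ K⁻¹)(700 K) × ln(8.10×10⁻⁷/4.4×10⁻⁶)
   = (5.820 kJ/mol)(-1.692) = -9.85 kJ/mol
ΔG < 0, so the forward reaction is spontaneous (proceeds forward).

ΔG = -9.85 kJ/mol; the forward reaction is spontaneous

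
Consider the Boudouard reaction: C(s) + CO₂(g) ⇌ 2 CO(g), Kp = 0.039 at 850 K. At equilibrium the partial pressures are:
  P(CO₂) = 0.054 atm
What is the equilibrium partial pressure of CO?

(C is a pure solid — omitted from Kp.)
At equilibrium, Kp = P(CO)² / P(CO₂) = 0.039.
(P(CO))² / (0.054) = 0.039
P(CO)² = 0.00211 ⇒ P(CO) = 0.046 atm

P(CO) = 0.046 atm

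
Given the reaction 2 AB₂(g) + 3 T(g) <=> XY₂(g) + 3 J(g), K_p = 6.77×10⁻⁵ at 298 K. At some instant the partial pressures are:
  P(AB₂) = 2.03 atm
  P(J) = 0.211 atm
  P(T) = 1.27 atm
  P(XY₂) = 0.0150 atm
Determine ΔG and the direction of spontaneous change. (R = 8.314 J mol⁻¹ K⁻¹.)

ΔG = -3.47 kJ/mol; the forward reaction is spontaneous

Q_p = P(XY₂)·P(J)³ / (P(AB₂)²·P(T)³) = (0.0150)·(0.211)³ / ((2.03)²·(1.27)³) = 1.67×10⁻⁵
ΔG = RT ln(Q_p/K_p) = (8.314 J mol⁻¹ K⁻¹)(298 K) × ln(1.67×10⁻⁵/6.77×10⁻⁵)
   = (2.478 kJ/mol)(-1.400) = -3.47 kJ/mol
ΔG < 0, so the forward reaction is spontaneous (proceeds forward).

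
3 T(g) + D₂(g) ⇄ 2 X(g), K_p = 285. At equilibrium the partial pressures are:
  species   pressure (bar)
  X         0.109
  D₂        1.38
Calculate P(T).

At equilibrium, K_p = P(X)² / (P(T)³·P(D₂)) = 285.
(0.109)² / ((P(T))³·(1.38)) = 285
P(T)³ = 3.02×10⁻⁵ ⇒ P(T) = 0.0311 bar

P(T) = 0.0311 bar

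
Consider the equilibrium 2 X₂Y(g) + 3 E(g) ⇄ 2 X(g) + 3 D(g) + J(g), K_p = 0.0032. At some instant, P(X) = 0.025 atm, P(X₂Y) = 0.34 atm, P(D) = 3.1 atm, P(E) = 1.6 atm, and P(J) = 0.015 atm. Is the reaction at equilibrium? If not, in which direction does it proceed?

Q_p = P(X)²·P(D)³·P(J) / (P(X₂Y)²·P(E)³) = (0.025)²·(3.1)³·(0.015) / ((0.34)²·(1.6)³) = 5.9×10⁻⁴
Q_p = 5.9×10⁻⁴ < K_p = 0.0032, so the forward reaction proceeds.

to the right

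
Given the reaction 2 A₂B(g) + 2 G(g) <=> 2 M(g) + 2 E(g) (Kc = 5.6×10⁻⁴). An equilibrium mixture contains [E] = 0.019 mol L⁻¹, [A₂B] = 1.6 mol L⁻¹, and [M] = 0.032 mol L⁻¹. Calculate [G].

At equilibrium, Kc = [M]²·[E]² / ([A₂B]²·[G]²) = 5.6×10⁻⁴.
(0.032)²·(0.019)² / ((1.6)²·([G])²) = 5.6×10⁻⁴
[G]² = 2.58×10⁻⁴ ⇒ [G] = 0.016 mol L⁻¹

[G] = 0.016 mol L⁻¹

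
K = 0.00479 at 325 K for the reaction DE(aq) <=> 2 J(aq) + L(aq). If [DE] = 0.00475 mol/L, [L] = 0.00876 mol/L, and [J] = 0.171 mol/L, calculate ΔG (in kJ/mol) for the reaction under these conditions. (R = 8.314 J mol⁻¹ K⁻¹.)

Q = [J]²·[L] / [DE] = (0.171)²·(0.00876) / (0.00475) = 0.0539
ΔG = RT ln(Q/K) = (8.314 J mol⁻¹ K⁻¹)(325 K) × ln(0.0539/0.00479)
   = (2.702 kJ/mol)(2.421) = 6.54 kJ/mol
ΔG > 0, so the forward reaction is non-spontaneous (proceeds in reverse).

ΔG = 6.54 kJ/mol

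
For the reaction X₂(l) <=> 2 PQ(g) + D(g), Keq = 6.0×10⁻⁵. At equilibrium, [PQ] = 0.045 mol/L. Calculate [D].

[D] = 0.030 mol/L

(X₂ is a pure liquid — omitted from Keq.)
At equilibrium, Keq = [PQ]²·[D] = 6.0×10⁻⁵.
(0.045)²·([D]) = 6.0×10⁻⁵
[D] = 0.0296 = 0.030 mol/L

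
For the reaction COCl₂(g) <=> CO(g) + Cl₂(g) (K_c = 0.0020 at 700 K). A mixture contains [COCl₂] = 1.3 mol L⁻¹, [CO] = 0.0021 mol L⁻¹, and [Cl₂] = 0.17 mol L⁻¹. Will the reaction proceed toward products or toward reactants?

Q_c = [CO]·[Cl₂] / [COCl₂] = (0.0021)·(0.17) / (1.3) = 2.7×10⁻⁴
Q_c = 2.7×10⁻⁴ < K_c = 0.0020, so the forward reaction proceeds.

in the forward direction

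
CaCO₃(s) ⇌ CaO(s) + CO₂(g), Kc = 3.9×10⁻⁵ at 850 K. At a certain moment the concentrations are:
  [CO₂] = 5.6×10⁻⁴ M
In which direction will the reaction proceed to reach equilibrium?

(CaCO₃, CaO are pure solids — omitted from Qc.)
Qc = [CO₂] = 5.6×10⁻⁴
Qc = 5.6×10⁻⁴ > Kc = 3.9×10⁻⁵, so the reverse reaction proceeds.

toward reactants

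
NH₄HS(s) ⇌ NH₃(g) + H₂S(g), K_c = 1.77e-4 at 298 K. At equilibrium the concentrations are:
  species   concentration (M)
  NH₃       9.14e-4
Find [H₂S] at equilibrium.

(NH₄HS is a pure solid — omitted from K_c.)
At equilibrium, K_c = [NH₃]·[H₂S] = 1.77e-4.
(9.14e-4)·([H₂S]) = 1.77e-4
[H₂S] = 0.194 M

[H₂S] = 0.194 M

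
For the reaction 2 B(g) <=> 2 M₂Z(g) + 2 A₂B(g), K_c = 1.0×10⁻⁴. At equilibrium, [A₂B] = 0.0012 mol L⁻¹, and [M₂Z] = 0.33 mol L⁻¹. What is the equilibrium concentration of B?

[B] = 0.040 mol L⁻¹

At equilibrium, K_c = [M₂Z]²·[A₂B]² / [B]² = 1.0×10⁻⁴.
(0.33)²·(0.0012)² / ([B])² = 1.0×10⁻⁴
[B]² = 0.00157 ⇒ [B] = 0.040 mol L⁻¹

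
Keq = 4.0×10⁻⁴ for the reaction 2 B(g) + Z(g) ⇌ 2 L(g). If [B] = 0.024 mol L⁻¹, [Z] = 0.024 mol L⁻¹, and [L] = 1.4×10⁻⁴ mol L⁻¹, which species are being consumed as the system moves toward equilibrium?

L (products)

Q = [L]² / ([B]²·[Z]) = (1.4×10⁻⁴)² / ((0.024)²·(0.024)) = 0.0014
Q = 0.0014 > Keq = 4.0×10⁻⁴: net reverse reaction.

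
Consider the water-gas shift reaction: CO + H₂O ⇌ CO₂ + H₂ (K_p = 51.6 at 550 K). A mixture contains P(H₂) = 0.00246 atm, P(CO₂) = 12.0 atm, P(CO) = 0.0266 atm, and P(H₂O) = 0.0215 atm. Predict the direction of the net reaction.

Q_p = P(CO₂)·P(H₂) / (P(CO)·P(H₂O)) = (12.0)·(0.00246) / ((0.0266)·(0.0215)) = 51.6
Q_p = 51.6 = K_p, so the system is already at equilibrium.

no net change (already at equilibrium)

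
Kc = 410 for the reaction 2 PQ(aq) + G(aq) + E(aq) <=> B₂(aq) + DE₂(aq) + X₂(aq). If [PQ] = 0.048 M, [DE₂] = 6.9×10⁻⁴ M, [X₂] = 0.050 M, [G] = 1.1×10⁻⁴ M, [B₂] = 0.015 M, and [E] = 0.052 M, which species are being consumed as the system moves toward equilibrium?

Qc = [B₂]·[DE₂]·[X₂] / ([PQ]²·[G]·[E]) = (0.015)·(6.9×10⁻⁴)·(0.050) / ((0.048)²·(1.1×10⁻⁴)·(0.052)) = 39
Qc = 39 < Kc = 410: net forward reaction.

PQ, G, E (reactants)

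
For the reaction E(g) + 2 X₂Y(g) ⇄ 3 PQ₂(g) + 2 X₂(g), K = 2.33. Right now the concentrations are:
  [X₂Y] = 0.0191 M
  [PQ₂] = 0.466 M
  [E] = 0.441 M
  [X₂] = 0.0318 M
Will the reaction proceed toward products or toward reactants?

Q = [PQ₂]³·[X₂]² / ([E]·[X₂Y]²) = (0.466)³·(0.0318)² / ((0.441)·(0.0191)²) = 0.636
Q = 0.636 < K = 2.33, so the forward reaction proceeds.

in the forward direction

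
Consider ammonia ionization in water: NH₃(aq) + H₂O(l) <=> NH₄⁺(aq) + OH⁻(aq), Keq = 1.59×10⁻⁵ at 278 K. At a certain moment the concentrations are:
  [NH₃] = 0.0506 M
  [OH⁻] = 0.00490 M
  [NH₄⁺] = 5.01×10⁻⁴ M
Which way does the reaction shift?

(H₂O is a pure liquid — omitted from Q.)
Q = [NH₄⁺]·[OH⁻] / [NH₃] = (5.01×10⁻⁴)·(0.00490) / (0.0506) = 4.85×10⁻⁵
Q = 4.85×10⁻⁵ > Keq = 1.59×10⁻⁵, so the reverse reaction proceeds.

in the reverse direction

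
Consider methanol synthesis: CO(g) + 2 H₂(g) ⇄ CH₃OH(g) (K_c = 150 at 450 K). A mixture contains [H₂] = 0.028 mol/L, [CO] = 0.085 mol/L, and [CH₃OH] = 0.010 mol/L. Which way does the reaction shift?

Q_c = [CH₃OH] / ([CO]·[H₂]²) = (0.010) / ((0.085)·(0.028)²) = 150
Q_c = 150 = K_c, so the system is already at equilibrium.

at equilibrium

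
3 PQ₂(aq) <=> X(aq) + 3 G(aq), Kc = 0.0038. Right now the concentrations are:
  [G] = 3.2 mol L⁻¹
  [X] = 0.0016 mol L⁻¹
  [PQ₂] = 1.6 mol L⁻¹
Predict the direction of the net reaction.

Qc = [X]·[G]³ / [PQ₂]³ = (0.0016)·(3.2)³ / (1.6)³ = 0.013
Qc = 0.013 > Kc = 0.0038, so the reverse reaction proceeds.

reverse (toward reactants)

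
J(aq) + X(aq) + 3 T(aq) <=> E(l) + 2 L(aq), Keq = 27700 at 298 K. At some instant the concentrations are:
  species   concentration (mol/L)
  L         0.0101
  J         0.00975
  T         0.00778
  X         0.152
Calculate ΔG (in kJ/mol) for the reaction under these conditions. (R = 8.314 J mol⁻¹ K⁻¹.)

ΔG = 4.12 kJ/mol

(E is a pure liquid — omitted from Q.)
Q = [L]² / ([J]·[X]·[T]³) = (0.0101)² / ((0.00975)·(0.152)·(0.00778)³) = 1.46×10⁵
ΔG = RT ln(Q/Keq) = (8.314 J mol⁻¹ K⁻¹)(298 K) × ln(1.46×10⁵/27700)
   = (2.478 kJ/mol)(1.662) = 4.12 kJ/mol
ΔG > 0, so the forward reaction is non-spontaneous (proceeds in reverse).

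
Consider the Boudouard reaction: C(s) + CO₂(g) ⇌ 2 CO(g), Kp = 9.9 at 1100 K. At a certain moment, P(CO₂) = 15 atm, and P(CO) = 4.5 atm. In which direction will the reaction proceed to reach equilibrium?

(C is a pure solid — omitted from Qp.)
Qp = P(CO)² / P(CO₂) = (4.5)² / (15) = 1.4
Qp = 1.4 < Kp = 9.9, so the forward reaction proceeds.

forward (toward products)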